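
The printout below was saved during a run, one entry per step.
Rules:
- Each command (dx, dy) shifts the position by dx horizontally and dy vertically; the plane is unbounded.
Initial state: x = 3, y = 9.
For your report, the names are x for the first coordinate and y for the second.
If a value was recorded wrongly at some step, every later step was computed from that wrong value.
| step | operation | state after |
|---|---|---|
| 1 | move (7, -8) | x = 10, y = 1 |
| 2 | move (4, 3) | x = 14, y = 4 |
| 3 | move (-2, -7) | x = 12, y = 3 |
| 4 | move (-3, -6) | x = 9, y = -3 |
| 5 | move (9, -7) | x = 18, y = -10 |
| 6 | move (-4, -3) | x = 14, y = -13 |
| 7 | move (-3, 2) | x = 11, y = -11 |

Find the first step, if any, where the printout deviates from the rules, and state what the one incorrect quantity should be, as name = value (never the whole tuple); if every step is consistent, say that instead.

Recomputing the run from the initial state:
step 1: x = 10, y = 1
step 2: x = 14, y = 4
step 3: x = 12, y = -3
step 4: x = 9, y = -9
step 5: x = 18, y = -16
step 6: x = 14, y = -19
step 7: x = 11, y = -17
The first disagreement with the printout is at step 3, where the value should be y = -3.

step 3, y = -3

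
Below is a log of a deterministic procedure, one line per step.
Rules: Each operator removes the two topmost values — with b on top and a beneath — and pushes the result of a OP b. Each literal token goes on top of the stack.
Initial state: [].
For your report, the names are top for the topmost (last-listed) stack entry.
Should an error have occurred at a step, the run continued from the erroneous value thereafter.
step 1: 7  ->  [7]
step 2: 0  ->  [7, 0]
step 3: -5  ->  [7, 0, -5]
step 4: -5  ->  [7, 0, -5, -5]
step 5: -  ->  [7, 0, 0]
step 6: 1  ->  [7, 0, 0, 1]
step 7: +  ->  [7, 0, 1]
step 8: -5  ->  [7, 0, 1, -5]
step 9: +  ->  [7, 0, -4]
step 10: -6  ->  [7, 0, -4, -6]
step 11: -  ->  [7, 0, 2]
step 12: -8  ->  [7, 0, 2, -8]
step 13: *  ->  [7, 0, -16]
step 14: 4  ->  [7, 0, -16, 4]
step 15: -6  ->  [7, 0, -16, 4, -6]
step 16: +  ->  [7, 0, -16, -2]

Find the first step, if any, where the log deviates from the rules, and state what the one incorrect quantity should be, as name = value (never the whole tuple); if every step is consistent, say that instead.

Step 1: push 7: top = 7 — agrees with the log.
Step 2: push 0: top = 0 — no discrepancy.
Step 3: push -5: top = -5 — same as recorded.
Step 4: push -5: top = -5 — checks out.
Step 5: -5 - -5 = 0 — same as recorded.
Step 6: push 1: top = 1 — confirmed correct.
Step 7: 0 + 1 = 1 — same as recorded.
Step 8: push -5: top = -5 — in agreement.
Step 9: 1 + -5 = -4 — matches.
Step 10: push -6: top = -6 — matches.
Step 11: -4 - -6 = 2 — same as recorded.
Step 12: push -8: top = -8 — checks out.
Step 13: 2 * -8 = -16 — no discrepancy.
Step 14: push 4: top = 4 — agrees with the log.
Step 15: push -6: top = -6 — exactly as logged.
Step 16: 4 + -6 = -2 — no discrepancy.
Nothing is out of place; the run is error-free.

no error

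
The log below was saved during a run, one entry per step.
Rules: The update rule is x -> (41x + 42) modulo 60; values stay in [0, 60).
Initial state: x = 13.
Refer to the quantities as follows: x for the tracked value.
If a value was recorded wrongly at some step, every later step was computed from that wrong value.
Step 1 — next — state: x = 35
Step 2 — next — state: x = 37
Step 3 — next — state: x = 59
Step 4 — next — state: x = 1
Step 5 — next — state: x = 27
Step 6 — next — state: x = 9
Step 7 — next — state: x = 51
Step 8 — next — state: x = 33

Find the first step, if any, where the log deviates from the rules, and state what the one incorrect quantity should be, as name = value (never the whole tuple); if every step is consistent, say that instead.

step 5, x = 23

step 1: x = (41*13 + 42) mod 60 = 35 -> no discrepancy
step 2: x = (41*35 + 42) mod 60 = 37 -> confirmed correct
step 3: x = (41*37 + 42) mod 60 = 59 -> same as recorded
step 4: x = (41*59 + 42) mod 60 = 1 -> verified
step 5: x = (41*1 + 42) mod 60 = 23 -> the log has a different value
The audit stops at step 5: the recorded entry is wrong and should be x = 23.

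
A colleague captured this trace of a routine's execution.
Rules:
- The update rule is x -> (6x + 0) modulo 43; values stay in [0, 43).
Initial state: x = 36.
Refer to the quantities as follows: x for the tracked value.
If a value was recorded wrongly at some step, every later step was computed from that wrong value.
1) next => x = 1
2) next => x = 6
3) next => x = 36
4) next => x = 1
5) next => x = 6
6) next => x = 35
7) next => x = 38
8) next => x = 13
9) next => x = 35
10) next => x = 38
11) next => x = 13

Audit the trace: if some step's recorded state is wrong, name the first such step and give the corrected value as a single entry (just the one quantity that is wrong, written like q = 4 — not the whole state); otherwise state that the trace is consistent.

Step 1: x = (6*36 + 0) mod 43 = 1 — matches.
Step 2: x = (6*1 + 0) mod 43 = 6 — verified.
Step 3: x = (6*6 + 0) mod 43 = 36 — same as recorded.
Step 4: x = (6*36 + 0) mod 43 = 1 — same as recorded.
Step 5: x = (6*1 + 0) mod 43 = 6 — verified.
Step 6: x = (6*6 + 0) mod 43 = 36 — not what was recorded.
Step 6 is the first one off; corrected, x = 36.

step 6, x = 36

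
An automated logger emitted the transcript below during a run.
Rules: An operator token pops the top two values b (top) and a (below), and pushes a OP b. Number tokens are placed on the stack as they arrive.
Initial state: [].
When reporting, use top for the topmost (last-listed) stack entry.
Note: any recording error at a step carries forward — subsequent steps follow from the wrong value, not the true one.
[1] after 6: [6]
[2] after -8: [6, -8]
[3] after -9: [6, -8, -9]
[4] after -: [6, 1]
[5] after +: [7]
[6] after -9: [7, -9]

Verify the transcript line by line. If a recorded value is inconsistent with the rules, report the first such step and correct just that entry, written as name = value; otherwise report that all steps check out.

Recomputing the run from the initial state:
step 1: [6]
step 2: [6, -8]
step 3: [6, -8, -9]
step 4: [6, 1]
step 5: [7]
step 6: [7, -9]
This matches the transcript at every step.

no error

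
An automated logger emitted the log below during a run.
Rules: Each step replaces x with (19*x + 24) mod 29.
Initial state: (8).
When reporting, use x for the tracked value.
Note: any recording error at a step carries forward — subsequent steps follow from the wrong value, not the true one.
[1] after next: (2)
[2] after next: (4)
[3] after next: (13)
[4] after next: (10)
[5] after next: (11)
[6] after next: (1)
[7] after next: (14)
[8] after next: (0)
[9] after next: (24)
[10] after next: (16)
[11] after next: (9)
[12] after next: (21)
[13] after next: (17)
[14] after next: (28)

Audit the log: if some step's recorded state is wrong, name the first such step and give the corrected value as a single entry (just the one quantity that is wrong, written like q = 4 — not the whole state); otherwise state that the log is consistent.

Recomputing the run from the initial state:
step 1: x = 2
step 2: x = 4
step 3: x = 13
step 4: x = 10
step 5: x = 11
step 6: x = 1
step 7: x = 14
step 8: x = 0
step 9: x = 24
step 10: x = 16
step 11: x = 9
step 12: x = 21
step 13: x = 17
step 14: x = 28
This matches the log at every step.

no error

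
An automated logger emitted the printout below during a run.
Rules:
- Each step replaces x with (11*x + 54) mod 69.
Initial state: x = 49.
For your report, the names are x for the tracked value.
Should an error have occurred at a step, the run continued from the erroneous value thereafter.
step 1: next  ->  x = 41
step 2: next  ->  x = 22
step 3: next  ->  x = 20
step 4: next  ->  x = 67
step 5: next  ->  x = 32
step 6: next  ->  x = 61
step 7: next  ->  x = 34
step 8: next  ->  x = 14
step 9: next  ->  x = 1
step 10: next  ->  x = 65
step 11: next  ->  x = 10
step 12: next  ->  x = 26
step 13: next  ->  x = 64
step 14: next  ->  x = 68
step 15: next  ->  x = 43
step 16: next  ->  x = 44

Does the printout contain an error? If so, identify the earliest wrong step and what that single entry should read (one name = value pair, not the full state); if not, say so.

step 7, x = 35

step 1: x = (11*49 + 54) mod 69 = 41 -> verified
step 2: x = (11*41 + 54) mod 69 = 22 -> verified
step 3: x = (11*22 + 54) mod 69 = 20 -> checks out
step 4: x = (11*20 + 54) mod 69 = 67 -> consistent with the printout
step 5: x = (11*67 + 54) mod 69 = 32 -> no discrepancy
step 6: x = (11*32 + 54) mod 69 = 61 -> consistent with the printout
step 7: x = (11*61 + 54) mod 69 = 35 -> the printout has a different value
First deviation found at step 7; the corrected entry is x = 35.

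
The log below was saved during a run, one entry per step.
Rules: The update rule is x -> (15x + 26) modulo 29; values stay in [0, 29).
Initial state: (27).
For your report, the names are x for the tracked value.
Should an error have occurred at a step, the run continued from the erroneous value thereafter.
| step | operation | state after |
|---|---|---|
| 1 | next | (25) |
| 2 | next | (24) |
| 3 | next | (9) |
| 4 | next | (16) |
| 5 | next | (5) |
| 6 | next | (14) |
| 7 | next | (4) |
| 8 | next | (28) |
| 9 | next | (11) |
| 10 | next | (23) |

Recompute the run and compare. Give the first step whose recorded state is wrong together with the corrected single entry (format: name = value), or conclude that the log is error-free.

step 10, x = 17

1. x = (15*27 + 26) mod 29 = 25 (same as recorded)
2. x = (15*25 + 26) mod 29 = 24 (no discrepancy)
3. x = (15*24 + 26) mod 29 = 9 (same as recorded)
4. x = (15*9 + 26) mod 29 = 16 (agrees with the log)
5. x = (15*16 + 26) mod 29 = 5 (checks out)
6. x = (15*5 + 26) mod 29 = 14 (verified)
7. x = (15*14 + 26) mod 29 = 4 (no discrepancy)
8. x = (15*4 + 26) mod 29 = 28 (no discrepancy)
9. x = (15*28 + 26) mod 29 = 11 (same as recorded)
10. x = (15*11 + 26) mod 29 = 17 (the entry is off here)
First incorrect step: 10; the correct value is x = 17.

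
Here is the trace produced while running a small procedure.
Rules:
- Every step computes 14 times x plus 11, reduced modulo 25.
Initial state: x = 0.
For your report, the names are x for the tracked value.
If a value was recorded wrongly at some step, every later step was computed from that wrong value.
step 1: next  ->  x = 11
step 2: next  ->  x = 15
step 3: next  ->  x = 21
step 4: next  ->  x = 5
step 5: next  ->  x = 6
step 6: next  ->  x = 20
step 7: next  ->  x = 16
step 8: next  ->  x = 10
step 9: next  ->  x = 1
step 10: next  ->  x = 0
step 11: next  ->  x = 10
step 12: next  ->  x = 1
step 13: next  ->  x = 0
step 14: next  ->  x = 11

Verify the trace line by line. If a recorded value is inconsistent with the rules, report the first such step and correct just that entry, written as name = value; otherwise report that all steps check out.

step 11, x = 11

step 1: x = (14*0 + 11) mod 25 = 11 -> same as recorded
step 2: x = (14*11 + 11) mod 25 = 15 -> no discrepancy
step 3: x = (14*15 + 11) mod 25 = 21 -> agrees with the trace
step 4: x = (14*21 + 11) mod 25 = 5 -> consistent with the trace
step 5: x = (14*5 + 11) mod 25 = 6 -> no discrepancy
step 6: x = (14*6 + 11) mod 25 = 20 -> consistent with the trace
step 7: x = (14*20 + 11) mod 25 = 16 -> no discrepancy
step 8: x = (14*16 + 11) mod 25 = 10 -> checks out
step 9: x = (14*10 + 11) mod 25 = 1 -> checks out
step 10: x = (14*1 + 11) mod 25 = 0 -> checks out
step 11: x = (14*0 + 11) mod 25 = 11 -> a discrepancy with the trace
That makes step 11 the first incorrect line — x = 11 is what it should show.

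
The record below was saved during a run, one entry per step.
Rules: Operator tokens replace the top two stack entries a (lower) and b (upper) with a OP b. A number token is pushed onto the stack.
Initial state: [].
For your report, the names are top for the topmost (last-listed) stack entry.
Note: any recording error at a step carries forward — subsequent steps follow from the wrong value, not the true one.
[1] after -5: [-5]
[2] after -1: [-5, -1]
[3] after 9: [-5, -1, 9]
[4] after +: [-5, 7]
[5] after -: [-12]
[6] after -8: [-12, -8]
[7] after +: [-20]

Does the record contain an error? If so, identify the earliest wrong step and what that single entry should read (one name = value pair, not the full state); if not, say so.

step 4, top = 8

Recomputing the run from the initial state:
step 1: [-5]
step 2: [-5, -1]
step 3: [-5, -1, 9]
step 4: [-5, 8]
step 5: [-13]
step 6: [-13, -8]
step 7: [-21]
The first disagreement with the record is at step 4, where the value should be top = 8.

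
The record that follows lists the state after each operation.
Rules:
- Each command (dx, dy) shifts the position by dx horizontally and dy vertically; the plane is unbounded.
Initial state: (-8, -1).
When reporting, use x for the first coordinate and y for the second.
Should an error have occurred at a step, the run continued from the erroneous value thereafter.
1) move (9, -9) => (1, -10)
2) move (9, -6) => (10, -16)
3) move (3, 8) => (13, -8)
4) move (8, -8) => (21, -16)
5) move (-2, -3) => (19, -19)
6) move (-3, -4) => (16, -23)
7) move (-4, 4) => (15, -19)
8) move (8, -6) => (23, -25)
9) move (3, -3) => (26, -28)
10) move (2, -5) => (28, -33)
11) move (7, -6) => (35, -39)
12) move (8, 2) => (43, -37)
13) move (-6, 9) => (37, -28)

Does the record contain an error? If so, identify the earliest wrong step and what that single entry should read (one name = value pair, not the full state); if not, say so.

Step 1: x = -8 + (9) = 1, y = -1 + (-9) = -10 — matches.
Step 2: x = 1 + (9) = 10, y = -10 + (-6) = -16 — no discrepancy.
Step 3: x = 10 + (3) = 13, y = -16 + (8) = -8 — no discrepancy.
Step 4: x = 13 + (8) = 21, y = -8 + (-8) = -16 — consistent with the record.
Step 5: x = 21 + (-2) = 19, y = -16 + (-3) = -19 — agrees with the record.
Step 6: x = 19 + (-3) = 16, y = -19 + (-4) = -23 — exactly as logged.
Step 7: x = 16 + (-4) = 12, y = -23 + (4) = -19 — the record has a different value.
So the first discrepancy is step 7, where the right value is x = 12.

step 7, x = 12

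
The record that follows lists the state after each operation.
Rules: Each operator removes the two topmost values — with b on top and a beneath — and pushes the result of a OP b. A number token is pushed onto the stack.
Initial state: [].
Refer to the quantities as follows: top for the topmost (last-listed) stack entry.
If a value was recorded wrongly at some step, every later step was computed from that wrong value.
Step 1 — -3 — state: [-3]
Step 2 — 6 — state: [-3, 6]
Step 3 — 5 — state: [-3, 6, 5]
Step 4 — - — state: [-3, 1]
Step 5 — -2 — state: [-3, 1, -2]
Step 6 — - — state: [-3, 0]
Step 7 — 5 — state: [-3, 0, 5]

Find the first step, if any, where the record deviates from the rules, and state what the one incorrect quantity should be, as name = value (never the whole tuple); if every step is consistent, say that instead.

step 6, top = 3

Recomputing the run from the initial state:
step 1: [-3]
step 2: [-3, 6]
step 3: [-3, 6, 5]
step 4: [-3, 1]
step 5: [-3, 1, -2]
step 6: [-3, 3]
step 7: [-3, 3, 5]
The first disagreement with the record is at step 6, where the value should be top = 3.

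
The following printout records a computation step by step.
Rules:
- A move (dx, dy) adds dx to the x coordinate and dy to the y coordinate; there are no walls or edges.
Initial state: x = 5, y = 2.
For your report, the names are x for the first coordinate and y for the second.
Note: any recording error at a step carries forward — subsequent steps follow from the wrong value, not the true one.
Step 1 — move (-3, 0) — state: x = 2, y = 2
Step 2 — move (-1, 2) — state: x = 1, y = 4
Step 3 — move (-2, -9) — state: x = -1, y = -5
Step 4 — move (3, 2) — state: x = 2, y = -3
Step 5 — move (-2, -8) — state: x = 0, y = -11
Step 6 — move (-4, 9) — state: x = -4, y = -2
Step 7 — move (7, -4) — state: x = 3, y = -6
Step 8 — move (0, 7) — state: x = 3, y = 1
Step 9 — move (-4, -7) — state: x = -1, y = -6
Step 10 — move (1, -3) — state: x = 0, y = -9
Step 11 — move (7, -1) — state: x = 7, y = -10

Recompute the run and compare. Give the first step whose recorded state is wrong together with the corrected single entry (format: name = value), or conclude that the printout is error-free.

no error

Step 1: x = 5 + (-3) = 2, y = 2 + (0) = 2 — consistent with the printout.
Step 2: x = 2 + (-1) = 1, y = 2 + (2) = 4 — confirmed correct.
Step 3: x = 1 + (-2) = -1, y = 4 + (-9) = -5 — matches.
Step 4: x = -1 + (3) = 2, y = -5 + (2) = -3 — verified.
Step 5: x = 2 + (-2) = 0, y = -3 + (-8) = -11 — same as recorded.
Step 6: x = 0 + (-4) = -4, y = -11 + (9) = -2 — verified.
Step 7: x = -4 + (7) = 3, y = -2 + (-4) = -6 — checks out.
Step 8: x = 3 + (0) = 3, y = -6 + (7) = 1 — verified.
Step 9: x = 3 + (-4) = -1, y = 1 + (-7) = -6 — exactly as logged.
Step 10: x = -1 + (1) = 0, y = -6 + (-3) = -9 — no discrepancy.
Step 11: x = 0 + (7) = 7, y = -9 + (-1) = -10 — confirmed correct.
The whole run recomputes cleanly — no discrepancies.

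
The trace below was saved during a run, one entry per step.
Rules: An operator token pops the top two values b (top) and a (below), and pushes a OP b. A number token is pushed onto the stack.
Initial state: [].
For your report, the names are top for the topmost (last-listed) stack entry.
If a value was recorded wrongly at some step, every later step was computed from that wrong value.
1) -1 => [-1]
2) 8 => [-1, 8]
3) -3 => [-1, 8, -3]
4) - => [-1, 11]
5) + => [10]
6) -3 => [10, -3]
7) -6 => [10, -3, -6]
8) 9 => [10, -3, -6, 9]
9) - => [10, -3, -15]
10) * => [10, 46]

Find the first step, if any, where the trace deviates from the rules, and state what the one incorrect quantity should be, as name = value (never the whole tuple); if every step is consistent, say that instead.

step 10, top = 45

1. push -1: top = -1 (same as recorded)
2. push 8: top = 8 (no discrepancy)
3. push -3: top = -3 (consistent with the trace)
4. 8 - -3 = 11 (checks out)
5. -1 + 11 = 10 (checks out)
6. push -3: top = -3 (exactly as logged)
7. push -6: top = -6 (no discrepancy)
8. push 9: top = 9 (no discrepancy)
9. -6 - 9 = -15 (checks out)
10. -3 * -15 = 45 (the trace disagrees here)
So the first discrepancy is step 10, where the right value is top = 45.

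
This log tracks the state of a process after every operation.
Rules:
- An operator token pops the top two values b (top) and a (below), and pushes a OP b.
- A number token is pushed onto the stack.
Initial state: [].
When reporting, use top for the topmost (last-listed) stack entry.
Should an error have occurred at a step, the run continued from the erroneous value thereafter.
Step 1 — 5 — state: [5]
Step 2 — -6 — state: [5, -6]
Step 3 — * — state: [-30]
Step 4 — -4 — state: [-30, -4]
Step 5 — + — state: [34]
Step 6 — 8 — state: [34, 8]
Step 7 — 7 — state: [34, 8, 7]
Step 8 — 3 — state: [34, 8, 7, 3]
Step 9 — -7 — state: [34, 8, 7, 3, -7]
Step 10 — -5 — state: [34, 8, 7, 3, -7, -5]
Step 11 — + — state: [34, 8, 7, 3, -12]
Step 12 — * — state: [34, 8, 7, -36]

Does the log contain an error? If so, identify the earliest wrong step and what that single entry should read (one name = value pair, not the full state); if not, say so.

step 5, top = -34

Recomputing the run from the initial state:
step 1: [5]
step 2: [5, -6]
step 3: [-30]
step 4: [-30, -4]
step 5: [-34]
step 6: [-34, 8]
step 7: [-34, 8, 7]
step 8: [-34, 8, 7, 3]
step 9: [-34, 8, 7, 3, -7]
step 10: [-34, 8, 7, 3, -7, -5]
step 11: [-34, 8, 7, 3, -12]
step 12: [-34, 8, 7, -36]
The first disagreement with the log is at step 5, where the value should be top = -34.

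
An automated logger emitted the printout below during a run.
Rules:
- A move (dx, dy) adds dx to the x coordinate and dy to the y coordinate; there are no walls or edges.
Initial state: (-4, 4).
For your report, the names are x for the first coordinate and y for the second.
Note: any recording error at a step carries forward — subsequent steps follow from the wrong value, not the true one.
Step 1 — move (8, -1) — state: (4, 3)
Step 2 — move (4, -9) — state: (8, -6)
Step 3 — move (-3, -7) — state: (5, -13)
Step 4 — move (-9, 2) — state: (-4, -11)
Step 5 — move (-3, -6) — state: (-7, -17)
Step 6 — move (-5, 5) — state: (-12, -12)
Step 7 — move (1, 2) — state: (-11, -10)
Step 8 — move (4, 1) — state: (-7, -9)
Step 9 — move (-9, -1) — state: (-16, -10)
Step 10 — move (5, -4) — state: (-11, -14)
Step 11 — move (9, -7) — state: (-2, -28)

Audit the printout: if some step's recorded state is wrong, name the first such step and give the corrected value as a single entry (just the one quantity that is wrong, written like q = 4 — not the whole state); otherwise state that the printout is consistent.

Recomputing the run from the initial state:
step 1: x = 4, y = 3
step 2: x = 8, y = -6
step 3: x = 5, y = -13
step 4: x = -4, y = -11
step 5: x = -7, y = -17
step 6: x = -12, y = -12
step 7: x = -11, y = -10
step 8: x = -7, y = -9
step 9: x = -16, y = -10
step 10: x = -11, y = -14
step 11: x = -2, y = -21
The first disagreement with the printout is at step 11, where the value should be y = -21.

step 11, y = -21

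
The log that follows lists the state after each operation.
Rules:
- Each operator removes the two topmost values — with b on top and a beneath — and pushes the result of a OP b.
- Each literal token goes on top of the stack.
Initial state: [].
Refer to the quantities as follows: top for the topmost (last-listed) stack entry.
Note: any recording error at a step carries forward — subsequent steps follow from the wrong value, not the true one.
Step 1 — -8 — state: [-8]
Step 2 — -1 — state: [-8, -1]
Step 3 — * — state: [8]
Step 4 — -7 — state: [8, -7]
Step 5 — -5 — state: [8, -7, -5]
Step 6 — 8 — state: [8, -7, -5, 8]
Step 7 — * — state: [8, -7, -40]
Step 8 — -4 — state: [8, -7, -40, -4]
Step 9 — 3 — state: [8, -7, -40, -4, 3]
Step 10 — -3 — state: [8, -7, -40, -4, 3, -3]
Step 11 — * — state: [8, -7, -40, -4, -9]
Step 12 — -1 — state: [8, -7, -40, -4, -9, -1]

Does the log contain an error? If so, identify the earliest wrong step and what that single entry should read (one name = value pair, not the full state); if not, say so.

no error

Recomputing the run from the initial state:
step 1: [-8]
step 2: [-8, -1]
step 3: [8]
step 4: [8, -7]
step 5: [8, -7, -5]
step 6: [8, -7, -5, 8]
step 7: [8, -7, -40]
step 8: [8, -7, -40, -4]
step 9: [8, -7, -40, -4, 3]
step 10: [8, -7, -40, -4, 3, -3]
step 11: [8, -7, -40, -4, -9]
step 12: [8, -7, -40, -4, -9, -1]
This matches the log at every step.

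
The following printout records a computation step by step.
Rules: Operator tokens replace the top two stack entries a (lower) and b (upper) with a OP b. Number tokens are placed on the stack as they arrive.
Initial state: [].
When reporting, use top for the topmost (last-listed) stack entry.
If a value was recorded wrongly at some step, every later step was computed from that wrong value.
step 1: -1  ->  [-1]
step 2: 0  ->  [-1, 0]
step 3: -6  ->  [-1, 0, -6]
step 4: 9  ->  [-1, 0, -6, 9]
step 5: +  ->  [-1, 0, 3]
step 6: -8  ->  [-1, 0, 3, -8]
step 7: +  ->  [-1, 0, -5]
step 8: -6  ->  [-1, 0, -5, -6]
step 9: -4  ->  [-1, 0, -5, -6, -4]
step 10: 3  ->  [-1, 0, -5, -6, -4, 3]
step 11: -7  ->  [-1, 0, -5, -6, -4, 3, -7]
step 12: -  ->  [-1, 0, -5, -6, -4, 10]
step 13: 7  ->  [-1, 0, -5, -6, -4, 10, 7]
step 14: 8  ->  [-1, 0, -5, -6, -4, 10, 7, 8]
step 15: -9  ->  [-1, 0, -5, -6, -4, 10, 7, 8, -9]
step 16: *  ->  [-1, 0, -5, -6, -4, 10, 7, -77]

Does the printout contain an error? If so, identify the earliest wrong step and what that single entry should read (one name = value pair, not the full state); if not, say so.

Recomputing the run from the initial state:
step 1: [-1]
step 2: [-1, 0]
step 3: [-1, 0, -6]
step 4: [-1, 0, -6, 9]
step 5: [-1, 0, 3]
step 6: [-1, 0, 3, -8]
step 7: [-1, 0, -5]
step 8: [-1, 0, -5, -6]
step 9: [-1, 0, -5, -6, -4]
step 10: [-1, 0, -5, -6, -4, 3]
step 11: [-1, 0, -5, -6, -4, 3, -7]
step 12: [-1, 0, -5, -6, -4, 10]
step 13: [-1, 0, -5, -6, -4, 10, 7]
step 14: [-1, 0, -5, -6, -4, 10, 7, 8]
step 15: [-1, 0, -5, -6, -4, 10, 7, 8, -9]
step 16: [-1, 0, -5, -6, -4, 10, 7, -72]
The first disagreement with the printout is at step 16, where the value should be top = -72.

step 16, top = -72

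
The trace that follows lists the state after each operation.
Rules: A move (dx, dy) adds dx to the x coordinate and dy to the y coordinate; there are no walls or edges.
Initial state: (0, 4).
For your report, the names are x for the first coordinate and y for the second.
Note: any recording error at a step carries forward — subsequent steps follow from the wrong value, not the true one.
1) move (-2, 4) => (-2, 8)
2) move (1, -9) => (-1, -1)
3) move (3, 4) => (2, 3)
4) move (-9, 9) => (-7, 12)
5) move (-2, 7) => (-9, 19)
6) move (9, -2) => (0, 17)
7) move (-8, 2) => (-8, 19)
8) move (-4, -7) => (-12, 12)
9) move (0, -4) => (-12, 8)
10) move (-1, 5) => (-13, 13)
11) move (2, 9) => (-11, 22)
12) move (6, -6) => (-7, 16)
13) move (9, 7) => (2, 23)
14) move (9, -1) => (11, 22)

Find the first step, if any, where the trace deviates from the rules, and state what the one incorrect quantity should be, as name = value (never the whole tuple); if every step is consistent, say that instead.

step 12, x = -5

Recomputing the run from the initial state:
step 1: x = -2, y = 8
step 2: x = -1, y = -1
step 3: x = 2, y = 3
step 4: x = -7, y = 12
step 5: x = -9, y = 19
step 6: x = 0, y = 17
step 7: x = -8, y = 19
step 8: x = -12, y = 12
step 9: x = -12, y = 8
step 10: x = -13, y = 13
step 11: x = -11, y = 22
step 12: x = -5, y = 16
step 13: x = 4, y = 23
step 14: x = 13, y = 22
The first disagreement with the trace is at step 12, where the value should be x = -5.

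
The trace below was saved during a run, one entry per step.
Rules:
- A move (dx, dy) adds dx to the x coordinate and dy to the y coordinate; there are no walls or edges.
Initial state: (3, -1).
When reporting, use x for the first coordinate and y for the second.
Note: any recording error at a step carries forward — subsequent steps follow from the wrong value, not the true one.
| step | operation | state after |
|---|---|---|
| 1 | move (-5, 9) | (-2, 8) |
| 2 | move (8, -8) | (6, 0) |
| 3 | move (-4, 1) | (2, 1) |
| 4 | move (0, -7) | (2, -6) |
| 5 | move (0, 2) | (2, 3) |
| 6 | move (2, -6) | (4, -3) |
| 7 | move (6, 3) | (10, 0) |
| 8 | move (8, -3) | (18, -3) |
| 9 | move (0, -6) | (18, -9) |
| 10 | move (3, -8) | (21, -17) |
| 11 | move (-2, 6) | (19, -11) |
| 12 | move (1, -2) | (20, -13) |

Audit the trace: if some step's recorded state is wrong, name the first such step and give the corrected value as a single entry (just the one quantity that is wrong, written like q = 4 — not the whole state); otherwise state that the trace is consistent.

1. x = 3 + (-5) = -2, y = -1 + (9) = 8 (in agreement)
2. x = -2 + (8) = 6, y = 8 + (-8) = 0 (in agreement)
3. x = 6 + (-4) = 2, y = 0 + (1) = 1 (confirmed correct)
4. x = 2 + (0) = 2, y = 1 + (-7) = -6 (checks out)
5. x = 2 + (0) = 2, y = -6 + (2) = -4 (first mismatch against the trace)
The audit stops at step 5: the recorded entry is wrong and should be y = -4.

step 5, y = -4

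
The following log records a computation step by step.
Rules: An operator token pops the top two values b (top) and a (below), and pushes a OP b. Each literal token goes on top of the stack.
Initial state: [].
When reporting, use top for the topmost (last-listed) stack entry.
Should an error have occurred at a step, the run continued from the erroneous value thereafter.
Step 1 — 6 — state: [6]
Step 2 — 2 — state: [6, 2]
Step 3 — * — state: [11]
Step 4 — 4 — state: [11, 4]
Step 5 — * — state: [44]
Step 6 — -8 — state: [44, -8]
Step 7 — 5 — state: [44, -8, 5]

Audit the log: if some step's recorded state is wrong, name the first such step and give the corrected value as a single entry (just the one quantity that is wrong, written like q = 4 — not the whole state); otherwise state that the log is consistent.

1. push 6: top = 6 (verified)
2. push 2: top = 2 (checks out)
3. 6 * 2 = 12 (a discrepancy with the log)
So the first discrepancy is step 3, where the right value is top = 12.

step 3, top = 12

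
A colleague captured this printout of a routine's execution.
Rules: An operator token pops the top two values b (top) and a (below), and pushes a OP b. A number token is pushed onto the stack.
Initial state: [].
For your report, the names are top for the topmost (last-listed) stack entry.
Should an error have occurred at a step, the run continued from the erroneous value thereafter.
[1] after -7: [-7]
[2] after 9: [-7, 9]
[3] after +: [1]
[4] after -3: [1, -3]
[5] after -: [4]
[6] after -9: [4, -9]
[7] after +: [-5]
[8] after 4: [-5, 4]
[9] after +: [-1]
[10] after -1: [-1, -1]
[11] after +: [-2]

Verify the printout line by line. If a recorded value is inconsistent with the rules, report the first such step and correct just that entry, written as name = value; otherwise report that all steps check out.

step 3, top = 2

Step 1: push -7: top = -7 — same as recorded.
Step 2: push 9: top = 9 — agrees with the printout.
Step 3: -7 + 9 = 2 — this is not what the printout shows.
Conclusion: step 3 carries the first error; the entry should be top = 2.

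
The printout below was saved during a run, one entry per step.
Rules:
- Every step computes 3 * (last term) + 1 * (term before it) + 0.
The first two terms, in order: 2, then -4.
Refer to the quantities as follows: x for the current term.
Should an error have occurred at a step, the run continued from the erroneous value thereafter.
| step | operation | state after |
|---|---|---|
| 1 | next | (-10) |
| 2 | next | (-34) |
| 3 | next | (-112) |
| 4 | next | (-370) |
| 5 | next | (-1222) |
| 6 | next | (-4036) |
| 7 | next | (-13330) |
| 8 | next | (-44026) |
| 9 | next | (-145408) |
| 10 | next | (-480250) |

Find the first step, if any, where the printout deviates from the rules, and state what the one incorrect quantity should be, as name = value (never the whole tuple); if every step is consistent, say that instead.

1. x = 3*(-4) + (1)*(2) + (0) = -10 (confirmed correct)
2. x = 3*(-10) + (1)*(-4) + (0) = -34 (matches)
3. x = 3*(-34) + (1)*(-10) + (0) = -112 (verified)
4. x = 3*(-112) + (1)*(-34) + (0) = -370 (in agreement)
5. x = 3*(-370) + (1)*(-112) + (0) = -1222 (exactly as logged)
6. x = 3*(-1222) + (1)*(-370) + (0) = -4036 (same as recorded)
7. x = 3*(-4036) + (1)*(-1222) + (0) = -13330 (consistent with the printout)
8. x = 3*(-13330) + (1)*(-4036) + (0) = -44026 (exactly as logged)
9. x = 3*(-44026) + (1)*(-13330) + (0) = -145408 (exactly as logged)
10. x = 3*(-145408) + (1)*(-44026) + (0) = -480250 (verified)
The whole run recomputes cleanly — no discrepancies.

no error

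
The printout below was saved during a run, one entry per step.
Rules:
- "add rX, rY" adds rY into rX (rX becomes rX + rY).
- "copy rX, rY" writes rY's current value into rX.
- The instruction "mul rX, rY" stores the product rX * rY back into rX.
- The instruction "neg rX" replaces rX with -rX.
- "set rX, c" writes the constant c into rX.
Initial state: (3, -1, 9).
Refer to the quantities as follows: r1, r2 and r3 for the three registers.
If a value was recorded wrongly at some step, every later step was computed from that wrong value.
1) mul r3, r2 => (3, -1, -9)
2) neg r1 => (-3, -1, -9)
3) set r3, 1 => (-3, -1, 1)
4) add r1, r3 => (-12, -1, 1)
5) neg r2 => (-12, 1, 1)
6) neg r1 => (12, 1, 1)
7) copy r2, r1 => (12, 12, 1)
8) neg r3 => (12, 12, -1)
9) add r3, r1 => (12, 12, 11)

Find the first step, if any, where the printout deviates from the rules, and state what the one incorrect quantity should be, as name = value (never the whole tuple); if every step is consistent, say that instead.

step 4, r1 = -2

Recomputing the run from the initial state:
step 1: r1 = 3, r2 = -1, r3 = -9
step 2: r1 = -3, r2 = -1, r3 = -9
step 3: r1 = -3, r2 = -1, r3 = 1
step 4: r1 = -2, r2 = -1, r3 = 1
step 5: r1 = -2, r2 = 1, r3 = 1
step 6: r1 = 2, r2 = 1, r3 = 1
step 7: r1 = 2, r2 = 2, r3 = 1
step 8: r1 = 2, r2 = 2, r3 = -1
step 9: r1 = 2, r2 = 2, r3 = 1
The first disagreement with the printout is at step 4, where the value should be r1 = -2.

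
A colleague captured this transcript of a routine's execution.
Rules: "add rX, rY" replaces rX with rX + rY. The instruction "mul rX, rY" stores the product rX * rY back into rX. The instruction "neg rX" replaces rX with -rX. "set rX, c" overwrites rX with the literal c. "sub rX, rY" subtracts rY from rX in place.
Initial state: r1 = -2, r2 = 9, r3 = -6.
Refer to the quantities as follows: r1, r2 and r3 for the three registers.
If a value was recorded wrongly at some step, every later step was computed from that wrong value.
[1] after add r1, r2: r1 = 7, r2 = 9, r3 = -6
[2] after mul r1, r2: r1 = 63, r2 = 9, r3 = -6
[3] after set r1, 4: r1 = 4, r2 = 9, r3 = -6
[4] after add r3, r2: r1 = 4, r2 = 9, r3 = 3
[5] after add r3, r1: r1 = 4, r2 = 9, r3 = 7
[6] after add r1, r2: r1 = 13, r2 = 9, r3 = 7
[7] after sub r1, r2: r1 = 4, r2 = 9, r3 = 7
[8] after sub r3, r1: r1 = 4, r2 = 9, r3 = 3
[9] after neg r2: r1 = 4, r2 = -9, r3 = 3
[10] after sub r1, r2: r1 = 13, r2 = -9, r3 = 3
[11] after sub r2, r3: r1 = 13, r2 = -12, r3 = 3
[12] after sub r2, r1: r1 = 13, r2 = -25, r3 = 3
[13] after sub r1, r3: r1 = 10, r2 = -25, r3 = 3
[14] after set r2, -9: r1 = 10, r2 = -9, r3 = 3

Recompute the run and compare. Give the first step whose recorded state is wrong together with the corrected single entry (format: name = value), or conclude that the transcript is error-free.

no error

step 1: r1 = -2 + 9 = 7 -> consistent with the transcript
step 2: r1 = 7 * 9 = 63 -> confirmed correct
step 3: r1 = 4 -> consistent with the transcript
step 4: r3 = -6 + 9 = 3 -> agrees with the transcript
step 5: r3 = 3 + 4 = 7 -> same as recorded
step 6: r1 = 4 + 9 = 13 -> matches
step 7: r1 = 13 - 9 = 4 -> same as recorded
step 8: r3 = 7 - 4 = 3 -> verified
step 9: r2 = -(9) = -9 -> exactly as logged
step 10: r1 = 4 - -9 = 13 -> confirmed correct
step 11: r2 = -9 - 3 = -12 -> checks out
step 12: r2 = -12 - 13 = -25 -> confirmed correct
step 13: r1 = 13 - 3 = 10 -> exactly as logged
step 14: r2 = -9 -> in agreement
Each recorded entry agrees with the recomputation.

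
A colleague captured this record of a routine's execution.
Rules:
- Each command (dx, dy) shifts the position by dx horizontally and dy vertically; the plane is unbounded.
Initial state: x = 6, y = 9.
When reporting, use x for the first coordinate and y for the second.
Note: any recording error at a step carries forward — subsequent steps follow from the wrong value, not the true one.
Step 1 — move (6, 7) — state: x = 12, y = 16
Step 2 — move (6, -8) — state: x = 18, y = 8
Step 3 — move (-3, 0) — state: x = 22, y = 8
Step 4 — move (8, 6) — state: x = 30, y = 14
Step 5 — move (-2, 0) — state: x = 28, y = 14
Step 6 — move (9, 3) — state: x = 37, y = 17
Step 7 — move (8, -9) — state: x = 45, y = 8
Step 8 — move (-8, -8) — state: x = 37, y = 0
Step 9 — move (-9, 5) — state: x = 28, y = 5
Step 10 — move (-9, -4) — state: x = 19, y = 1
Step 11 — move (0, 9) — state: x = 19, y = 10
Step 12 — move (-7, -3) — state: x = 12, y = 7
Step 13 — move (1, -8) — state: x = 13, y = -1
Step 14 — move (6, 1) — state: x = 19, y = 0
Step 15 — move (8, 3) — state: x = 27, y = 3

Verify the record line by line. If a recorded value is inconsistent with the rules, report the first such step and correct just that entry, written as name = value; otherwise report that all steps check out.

step 3, x = 15

Step 1: x = 6 + (6) = 12, y = 9 + (7) = 16 — agrees with the record.
Step 2: x = 12 + (6) = 18, y = 16 + (-8) = 8 — confirmed correct.
Step 3: x = 18 + (-3) = 15, y = 8 + (0) = 8 — this is not what the record shows.
That makes step 3 the first incorrect line — x = 15 is what it should show.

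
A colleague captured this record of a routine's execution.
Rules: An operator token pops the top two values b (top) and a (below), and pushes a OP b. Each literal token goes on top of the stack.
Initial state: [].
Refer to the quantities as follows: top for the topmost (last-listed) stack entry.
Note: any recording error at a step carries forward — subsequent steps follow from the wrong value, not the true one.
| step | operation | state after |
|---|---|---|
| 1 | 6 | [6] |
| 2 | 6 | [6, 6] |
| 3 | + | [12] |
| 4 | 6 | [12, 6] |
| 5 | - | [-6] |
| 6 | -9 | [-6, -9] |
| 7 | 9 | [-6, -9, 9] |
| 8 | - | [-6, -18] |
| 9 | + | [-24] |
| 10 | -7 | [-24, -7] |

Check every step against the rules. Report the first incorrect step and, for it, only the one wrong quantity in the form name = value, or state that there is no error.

Recomputing the run from the initial state:
step 1: [6]
step 2: [6, 6]
step 3: [12]
step 4: [12, 6]
step 5: [6]
step 6: [6, -9]
step 7: [6, -9, 9]
step 8: [6, -18]
step 9: [-12]
step 10: [-12, -7]
The first disagreement with the record is at step 5, where the value should be top = 6.

step 5, top = 6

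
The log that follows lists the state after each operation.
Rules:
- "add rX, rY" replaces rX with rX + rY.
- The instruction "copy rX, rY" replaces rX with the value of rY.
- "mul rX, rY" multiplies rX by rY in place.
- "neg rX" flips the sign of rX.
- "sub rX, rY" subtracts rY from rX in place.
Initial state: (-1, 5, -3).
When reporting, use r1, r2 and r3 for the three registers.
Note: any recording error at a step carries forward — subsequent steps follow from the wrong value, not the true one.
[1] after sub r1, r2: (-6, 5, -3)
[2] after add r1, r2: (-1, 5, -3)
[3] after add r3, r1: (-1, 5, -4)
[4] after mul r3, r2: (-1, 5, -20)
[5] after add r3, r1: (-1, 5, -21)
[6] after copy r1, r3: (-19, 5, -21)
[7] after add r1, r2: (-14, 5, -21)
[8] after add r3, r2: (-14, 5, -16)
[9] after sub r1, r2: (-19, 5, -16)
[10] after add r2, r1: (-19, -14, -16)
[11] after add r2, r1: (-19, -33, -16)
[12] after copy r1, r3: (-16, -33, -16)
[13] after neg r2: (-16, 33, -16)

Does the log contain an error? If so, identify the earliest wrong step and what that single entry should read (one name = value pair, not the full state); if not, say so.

step 6, r1 = -21

Step 1: r1 = -1 - 5 = -6 — in agreement.
Step 2: r1 = -6 + 5 = -1 — matches.
Step 3: r3 = -3 + -1 = -4 — verified.
Step 4: r3 = -4 * 5 = -20 — same as recorded.
Step 5: r3 = -20 + -1 = -21 — exactly as logged.
Step 6: r1 = -21 — first mismatch against the log.
So the first discrepancy is step 6, where the right value is r1 = -21.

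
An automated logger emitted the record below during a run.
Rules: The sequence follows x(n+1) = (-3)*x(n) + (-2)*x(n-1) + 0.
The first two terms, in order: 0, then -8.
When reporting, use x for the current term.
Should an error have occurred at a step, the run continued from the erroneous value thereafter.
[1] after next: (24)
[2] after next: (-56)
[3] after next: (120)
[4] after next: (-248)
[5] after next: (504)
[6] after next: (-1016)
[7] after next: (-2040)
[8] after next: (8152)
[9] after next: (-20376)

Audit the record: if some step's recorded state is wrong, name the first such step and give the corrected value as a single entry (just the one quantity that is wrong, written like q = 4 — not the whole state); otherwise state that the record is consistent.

step 7, x = 2040

step 1: x = -3*(-8) + (-2)*(0) + (0) = 24 -> confirmed correct
step 2: x = -3*(24) + (-2)*(-8) + (0) = -56 -> exactly as logged
step 3: x = -3*(-56) + (-2)*(24) + (0) = 120 -> same as recorded
step 4: x = -3*(120) + (-2)*(-56) + (0) = -248 -> checks out
step 5: x = -3*(-248) + (-2)*(120) + (0) = 504 -> matches
step 6: x = -3*(504) + (-2)*(-248) + (0) = -1016 -> exactly as logged
step 7: x = -3*(-1016) + (-2)*(504) + (0) = 2040 -> the record has a different value
Step 7 is the first one off; corrected, x = 2040.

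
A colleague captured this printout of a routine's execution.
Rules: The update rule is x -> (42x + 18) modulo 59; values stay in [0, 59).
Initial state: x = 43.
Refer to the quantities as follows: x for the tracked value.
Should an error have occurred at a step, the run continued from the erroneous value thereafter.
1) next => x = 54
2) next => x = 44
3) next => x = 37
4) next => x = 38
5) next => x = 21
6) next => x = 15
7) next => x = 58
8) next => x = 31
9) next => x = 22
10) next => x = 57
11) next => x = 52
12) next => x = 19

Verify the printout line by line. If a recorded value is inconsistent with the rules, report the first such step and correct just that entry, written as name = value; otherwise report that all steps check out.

step 8, x = 35

1. x = (42*43 + 18) mod 59 = 54 (consistent with the printout)
2. x = (42*54 + 18) mod 59 = 44 (same as recorded)
3. x = (42*44 + 18) mod 59 = 37 (checks out)
4. x = (42*37 + 18) mod 59 = 38 (in agreement)
5. x = (42*38 + 18) mod 59 = 21 (in agreement)
6. x = (42*21 + 18) mod 59 = 15 (checks out)
7. x = (42*15 + 18) mod 59 = 58 (checks out)
8. x = (42*58 + 18) mod 59 = 35 (first mismatch against the printout)
First incorrect step: 8; the correct value is x = 35.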